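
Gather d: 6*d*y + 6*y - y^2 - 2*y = 6*d*y - y^2 + 4*y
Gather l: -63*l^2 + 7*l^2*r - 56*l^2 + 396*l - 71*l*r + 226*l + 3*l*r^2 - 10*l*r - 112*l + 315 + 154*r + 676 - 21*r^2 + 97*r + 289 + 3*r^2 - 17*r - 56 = l^2*(7*r - 119) + l*(3*r^2 - 81*r + 510) - 18*r^2 + 234*r + 1224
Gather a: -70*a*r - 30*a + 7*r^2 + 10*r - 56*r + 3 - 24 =a*(-70*r - 30) + 7*r^2 - 46*r - 21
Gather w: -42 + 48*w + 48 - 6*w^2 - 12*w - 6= -6*w^2 + 36*w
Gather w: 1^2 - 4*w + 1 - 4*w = 2 - 8*w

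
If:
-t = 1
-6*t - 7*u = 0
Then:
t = -1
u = 6/7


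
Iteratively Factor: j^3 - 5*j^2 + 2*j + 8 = (j - 4)*(j^2 - j - 2) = (j - 4)*(j - 2)*(j + 1)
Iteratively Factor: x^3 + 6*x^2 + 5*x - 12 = (x - 1)*(x^2 + 7*x + 12) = (x - 1)*(x + 4)*(x + 3)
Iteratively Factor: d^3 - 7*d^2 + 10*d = (d - 5)*(d^2 - 2*d) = (d - 5)*(d - 2)*(d)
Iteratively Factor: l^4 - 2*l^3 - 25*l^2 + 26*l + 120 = (l + 4)*(l^3 - 6*l^2 - l + 30) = (l - 5)*(l + 4)*(l^2 - l - 6) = (l - 5)*(l + 2)*(l + 4)*(l - 3)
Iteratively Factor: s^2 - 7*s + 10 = (s - 5)*(s - 2)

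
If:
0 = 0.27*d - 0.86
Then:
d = 3.19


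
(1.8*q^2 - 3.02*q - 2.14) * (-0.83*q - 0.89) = -1.494*q^3 + 0.9046*q^2 + 4.464*q + 1.9046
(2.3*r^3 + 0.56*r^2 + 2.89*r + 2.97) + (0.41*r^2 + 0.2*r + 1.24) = 2.3*r^3 + 0.97*r^2 + 3.09*r + 4.21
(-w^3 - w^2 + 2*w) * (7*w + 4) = -7*w^4 - 11*w^3 + 10*w^2 + 8*w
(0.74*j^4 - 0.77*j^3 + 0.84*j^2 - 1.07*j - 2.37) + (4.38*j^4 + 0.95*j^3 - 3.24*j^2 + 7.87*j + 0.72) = 5.12*j^4 + 0.18*j^3 - 2.4*j^2 + 6.8*j - 1.65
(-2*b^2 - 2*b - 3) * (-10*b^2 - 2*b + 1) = 20*b^4 + 24*b^3 + 32*b^2 + 4*b - 3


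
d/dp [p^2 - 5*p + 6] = 2*p - 5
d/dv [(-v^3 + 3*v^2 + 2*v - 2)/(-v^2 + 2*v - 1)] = (v^3 - 3*v^2 + 8*v - 2)/(v^3 - 3*v^2 + 3*v - 1)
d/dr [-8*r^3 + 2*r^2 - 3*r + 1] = -24*r^2 + 4*r - 3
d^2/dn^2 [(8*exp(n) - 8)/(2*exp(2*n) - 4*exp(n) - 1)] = (32*exp(4*n) - 64*exp(3*n) + 288*exp(2*n) - 224*exp(n) + 40)*exp(n)/(8*exp(6*n) - 48*exp(5*n) + 84*exp(4*n) - 16*exp(3*n) - 42*exp(2*n) - 12*exp(n) - 1)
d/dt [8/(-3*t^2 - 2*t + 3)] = 16*(3*t + 1)/(3*t^2 + 2*t - 3)^2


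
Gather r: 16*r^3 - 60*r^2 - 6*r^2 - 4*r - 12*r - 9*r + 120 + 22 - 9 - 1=16*r^3 - 66*r^2 - 25*r + 132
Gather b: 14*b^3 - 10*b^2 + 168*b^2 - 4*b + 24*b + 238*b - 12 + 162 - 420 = 14*b^3 + 158*b^2 + 258*b - 270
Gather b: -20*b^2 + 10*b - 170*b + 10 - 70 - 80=-20*b^2 - 160*b - 140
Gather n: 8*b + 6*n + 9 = 8*b + 6*n + 9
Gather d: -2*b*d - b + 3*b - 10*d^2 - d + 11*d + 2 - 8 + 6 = 2*b - 10*d^2 + d*(10 - 2*b)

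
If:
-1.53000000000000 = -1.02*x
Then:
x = 1.50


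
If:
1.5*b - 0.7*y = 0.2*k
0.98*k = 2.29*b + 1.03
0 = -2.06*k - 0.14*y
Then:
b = -0.42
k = 0.06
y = -0.92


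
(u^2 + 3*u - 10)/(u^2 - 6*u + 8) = (u + 5)/(u - 4)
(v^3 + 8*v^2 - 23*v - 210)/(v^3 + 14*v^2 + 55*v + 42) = (v - 5)/(v + 1)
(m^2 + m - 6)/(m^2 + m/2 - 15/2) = 2*(m - 2)/(2*m - 5)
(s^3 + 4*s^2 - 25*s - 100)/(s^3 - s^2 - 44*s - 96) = (s^2 - 25)/(s^2 - 5*s - 24)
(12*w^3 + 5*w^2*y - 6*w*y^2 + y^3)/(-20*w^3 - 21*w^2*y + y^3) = (12*w^2 - 7*w*y + y^2)/(-20*w^2 - w*y + y^2)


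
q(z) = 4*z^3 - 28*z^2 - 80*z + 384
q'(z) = 12*z^2 - 56*z - 80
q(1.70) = 186.73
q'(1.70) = -140.52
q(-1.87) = 409.53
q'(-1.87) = 66.68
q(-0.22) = 400.20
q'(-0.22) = -67.10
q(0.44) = 343.72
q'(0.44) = -102.32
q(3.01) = -1.40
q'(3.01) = -139.84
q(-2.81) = 298.96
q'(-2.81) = 172.11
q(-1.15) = 432.89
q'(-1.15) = 0.27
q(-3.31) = 196.97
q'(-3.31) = 236.83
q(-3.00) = 264.00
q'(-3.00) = 196.00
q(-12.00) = -9600.00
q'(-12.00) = 2320.00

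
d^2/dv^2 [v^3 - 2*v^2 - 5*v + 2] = 6*v - 4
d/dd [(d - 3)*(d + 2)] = 2*d - 1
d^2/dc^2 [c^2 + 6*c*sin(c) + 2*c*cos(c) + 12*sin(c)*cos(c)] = -6*c*sin(c) - 2*c*cos(c) - 4*sin(c) - 24*sin(2*c) + 12*cos(c) + 2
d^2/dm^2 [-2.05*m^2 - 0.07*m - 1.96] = -4.10000000000000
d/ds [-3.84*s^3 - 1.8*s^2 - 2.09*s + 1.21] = -11.52*s^2 - 3.6*s - 2.09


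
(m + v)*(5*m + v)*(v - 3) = 5*m^2*v - 15*m^2 + 6*m*v^2 - 18*m*v + v^3 - 3*v^2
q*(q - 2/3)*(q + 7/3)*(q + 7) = q^4 + 26*q^3/3 + 91*q^2/9 - 98*q/9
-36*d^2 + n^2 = (-6*d + n)*(6*d + n)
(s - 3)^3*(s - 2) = s^4 - 11*s^3 + 45*s^2 - 81*s + 54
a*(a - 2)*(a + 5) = a^3 + 3*a^2 - 10*a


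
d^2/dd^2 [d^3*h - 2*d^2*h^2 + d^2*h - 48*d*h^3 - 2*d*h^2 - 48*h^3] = 2*h*(3*d - 2*h + 1)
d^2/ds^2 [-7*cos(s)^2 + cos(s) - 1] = -cos(s) + 14*cos(2*s)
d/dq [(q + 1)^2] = 2*q + 2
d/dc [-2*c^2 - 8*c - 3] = -4*c - 8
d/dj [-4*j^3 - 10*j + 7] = -12*j^2 - 10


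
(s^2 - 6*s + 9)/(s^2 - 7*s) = (s^2 - 6*s + 9)/(s*(s - 7))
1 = 1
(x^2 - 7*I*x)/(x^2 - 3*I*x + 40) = x*(x - 7*I)/(x^2 - 3*I*x + 40)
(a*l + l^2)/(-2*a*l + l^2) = (-a - l)/(2*a - l)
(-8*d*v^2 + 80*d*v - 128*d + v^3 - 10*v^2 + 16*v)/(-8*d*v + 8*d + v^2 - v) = (v^2 - 10*v + 16)/(v - 1)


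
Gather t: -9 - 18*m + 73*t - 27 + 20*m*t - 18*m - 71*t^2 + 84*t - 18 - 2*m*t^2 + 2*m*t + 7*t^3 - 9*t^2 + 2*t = -36*m + 7*t^3 + t^2*(-2*m - 80) + t*(22*m + 159) - 54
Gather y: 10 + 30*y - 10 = 30*y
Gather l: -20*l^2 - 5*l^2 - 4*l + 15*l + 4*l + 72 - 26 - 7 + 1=-25*l^2 + 15*l + 40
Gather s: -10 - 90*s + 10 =-90*s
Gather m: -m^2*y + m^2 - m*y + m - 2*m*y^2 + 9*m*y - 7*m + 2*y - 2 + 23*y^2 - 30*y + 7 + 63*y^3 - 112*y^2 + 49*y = m^2*(1 - y) + m*(-2*y^2 + 8*y - 6) + 63*y^3 - 89*y^2 + 21*y + 5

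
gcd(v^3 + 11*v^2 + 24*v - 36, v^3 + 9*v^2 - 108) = v^2 + 12*v + 36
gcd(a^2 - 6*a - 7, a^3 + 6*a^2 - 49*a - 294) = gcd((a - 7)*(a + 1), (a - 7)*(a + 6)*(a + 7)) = a - 7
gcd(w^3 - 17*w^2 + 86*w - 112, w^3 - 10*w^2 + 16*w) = w^2 - 10*w + 16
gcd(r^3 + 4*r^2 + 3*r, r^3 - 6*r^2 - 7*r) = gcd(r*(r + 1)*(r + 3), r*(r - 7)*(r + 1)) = r^2 + r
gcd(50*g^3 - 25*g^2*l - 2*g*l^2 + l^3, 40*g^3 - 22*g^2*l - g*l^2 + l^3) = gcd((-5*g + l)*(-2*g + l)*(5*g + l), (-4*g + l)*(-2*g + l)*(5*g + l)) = 10*g^2 - 3*g*l - l^2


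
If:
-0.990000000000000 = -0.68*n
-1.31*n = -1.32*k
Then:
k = 1.44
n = 1.46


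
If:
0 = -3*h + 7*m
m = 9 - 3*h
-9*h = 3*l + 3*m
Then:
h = 21/8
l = -9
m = 9/8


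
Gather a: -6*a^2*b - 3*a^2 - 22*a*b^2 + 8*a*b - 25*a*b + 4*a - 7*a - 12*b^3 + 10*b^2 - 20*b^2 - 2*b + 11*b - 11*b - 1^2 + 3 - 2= a^2*(-6*b - 3) + a*(-22*b^2 - 17*b - 3) - 12*b^3 - 10*b^2 - 2*b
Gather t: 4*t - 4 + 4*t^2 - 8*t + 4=4*t^2 - 4*t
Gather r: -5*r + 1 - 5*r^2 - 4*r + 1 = -5*r^2 - 9*r + 2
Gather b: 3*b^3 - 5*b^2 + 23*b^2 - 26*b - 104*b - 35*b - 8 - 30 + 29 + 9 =3*b^3 + 18*b^2 - 165*b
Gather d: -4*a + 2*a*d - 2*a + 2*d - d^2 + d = -6*a - d^2 + d*(2*a + 3)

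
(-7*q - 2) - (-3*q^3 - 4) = 3*q^3 - 7*q + 2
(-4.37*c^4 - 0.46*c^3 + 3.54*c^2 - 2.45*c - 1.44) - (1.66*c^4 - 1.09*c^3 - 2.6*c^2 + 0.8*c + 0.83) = -6.03*c^4 + 0.63*c^3 + 6.14*c^2 - 3.25*c - 2.27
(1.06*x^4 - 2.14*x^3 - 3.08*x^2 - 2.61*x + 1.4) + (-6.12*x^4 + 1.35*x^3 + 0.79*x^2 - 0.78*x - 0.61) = -5.06*x^4 - 0.79*x^3 - 2.29*x^2 - 3.39*x + 0.79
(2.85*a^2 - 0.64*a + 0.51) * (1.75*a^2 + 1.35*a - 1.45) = 4.9875*a^4 + 2.7275*a^3 - 4.104*a^2 + 1.6165*a - 0.7395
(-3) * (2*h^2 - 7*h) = -6*h^2 + 21*h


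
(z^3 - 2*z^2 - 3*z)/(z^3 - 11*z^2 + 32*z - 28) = z*(z^2 - 2*z - 3)/(z^3 - 11*z^2 + 32*z - 28)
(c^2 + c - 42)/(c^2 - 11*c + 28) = (c^2 + c - 42)/(c^2 - 11*c + 28)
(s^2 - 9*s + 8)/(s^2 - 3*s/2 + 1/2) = 2*(s - 8)/(2*s - 1)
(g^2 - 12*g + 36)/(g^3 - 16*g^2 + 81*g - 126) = (g - 6)/(g^2 - 10*g + 21)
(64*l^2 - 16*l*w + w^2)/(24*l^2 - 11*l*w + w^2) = (-8*l + w)/(-3*l + w)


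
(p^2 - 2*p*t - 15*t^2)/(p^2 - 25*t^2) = (p + 3*t)/(p + 5*t)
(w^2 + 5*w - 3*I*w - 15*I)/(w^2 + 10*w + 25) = (w - 3*I)/(w + 5)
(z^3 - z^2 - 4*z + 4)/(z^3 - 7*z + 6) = (z + 2)/(z + 3)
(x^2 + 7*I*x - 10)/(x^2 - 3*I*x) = (x^2 + 7*I*x - 10)/(x*(x - 3*I))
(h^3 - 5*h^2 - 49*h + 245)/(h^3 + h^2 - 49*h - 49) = (h - 5)/(h + 1)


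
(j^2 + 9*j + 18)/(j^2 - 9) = (j + 6)/(j - 3)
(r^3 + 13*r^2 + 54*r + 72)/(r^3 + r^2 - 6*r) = (r^2 + 10*r + 24)/(r*(r - 2))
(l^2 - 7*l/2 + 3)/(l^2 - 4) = (l - 3/2)/(l + 2)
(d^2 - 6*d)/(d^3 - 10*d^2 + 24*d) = 1/(d - 4)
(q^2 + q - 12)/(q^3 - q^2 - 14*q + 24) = 1/(q - 2)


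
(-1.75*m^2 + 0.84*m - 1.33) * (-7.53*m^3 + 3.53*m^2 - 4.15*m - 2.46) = 13.1775*m^5 - 12.5027*m^4 + 20.2426*m^3 - 3.8759*m^2 + 3.4531*m + 3.2718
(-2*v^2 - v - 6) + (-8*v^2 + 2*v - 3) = -10*v^2 + v - 9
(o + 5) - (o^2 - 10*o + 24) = -o^2 + 11*o - 19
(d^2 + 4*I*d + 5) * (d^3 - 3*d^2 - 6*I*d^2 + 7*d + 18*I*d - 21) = d^5 - 3*d^4 - 2*I*d^4 + 36*d^3 + 6*I*d^3 - 108*d^2 - 2*I*d^2 + 35*d + 6*I*d - 105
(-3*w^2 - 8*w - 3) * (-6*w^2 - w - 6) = 18*w^4 + 51*w^3 + 44*w^2 + 51*w + 18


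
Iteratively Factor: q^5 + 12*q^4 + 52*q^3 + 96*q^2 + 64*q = (q + 2)*(q^4 + 10*q^3 + 32*q^2 + 32*q) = (q + 2)^2*(q^3 + 8*q^2 + 16*q) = (q + 2)^2*(q + 4)*(q^2 + 4*q) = (q + 2)^2*(q + 4)^2*(q)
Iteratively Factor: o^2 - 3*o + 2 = (o - 1)*(o - 2)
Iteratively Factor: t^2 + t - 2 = (t - 1)*(t + 2)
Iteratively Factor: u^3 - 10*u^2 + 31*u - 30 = (u - 2)*(u^2 - 8*u + 15) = (u - 3)*(u - 2)*(u - 5)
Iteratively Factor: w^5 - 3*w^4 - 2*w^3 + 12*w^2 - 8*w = (w - 1)*(w^4 - 2*w^3 - 4*w^2 + 8*w) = w*(w - 1)*(w^3 - 2*w^2 - 4*w + 8) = w*(w - 2)*(w - 1)*(w^2 - 4) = w*(w - 2)*(w - 1)*(w + 2)*(w - 2)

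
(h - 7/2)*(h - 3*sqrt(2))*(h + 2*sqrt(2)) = h^3 - 7*h^2/2 - sqrt(2)*h^2 - 12*h + 7*sqrt(2)*h/2 + 42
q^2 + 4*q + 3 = (q + 1)*(q + 3)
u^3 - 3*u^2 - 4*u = u*(u - 4)*(u + 1)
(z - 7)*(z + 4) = z^2 - 3*z - 28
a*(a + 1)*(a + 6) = a^3 + 7*a^2 + 6*a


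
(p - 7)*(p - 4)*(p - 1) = p^3 - 12*p^2 + 39*p - 28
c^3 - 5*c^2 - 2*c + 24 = (c - 4)*(c - 3)*(c + 2)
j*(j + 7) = j^2 + 7*j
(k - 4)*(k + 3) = k^2 - k - 12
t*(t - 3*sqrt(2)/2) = t^2 - 3*sqrt(2)*t/2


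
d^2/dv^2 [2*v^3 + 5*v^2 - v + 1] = 12*v + 10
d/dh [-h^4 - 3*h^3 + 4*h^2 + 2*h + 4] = -4*h^3 - 9*h^2 + 8*h + 2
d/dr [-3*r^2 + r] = 1 - 6*r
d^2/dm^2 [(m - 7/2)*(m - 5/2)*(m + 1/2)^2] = 12*m^2 - 30*m + 6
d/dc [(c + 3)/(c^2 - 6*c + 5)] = (c^2 - 6*c - 2*(c - 3)*(c + 3) + 5)/(c^2 - 6*c + 5)^2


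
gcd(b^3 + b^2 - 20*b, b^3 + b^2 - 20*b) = b^3 + b^2 - 20*b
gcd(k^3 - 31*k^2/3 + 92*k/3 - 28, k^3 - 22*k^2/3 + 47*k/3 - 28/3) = k - 7/3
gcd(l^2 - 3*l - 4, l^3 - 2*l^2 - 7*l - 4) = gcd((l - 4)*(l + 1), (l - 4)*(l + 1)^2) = l^2 - 3*l - 4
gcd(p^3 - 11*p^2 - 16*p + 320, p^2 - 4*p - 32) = p - 8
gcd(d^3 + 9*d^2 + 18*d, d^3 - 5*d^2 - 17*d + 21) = d + 3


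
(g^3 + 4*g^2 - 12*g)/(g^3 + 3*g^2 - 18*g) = (g - 2)/(g - 3)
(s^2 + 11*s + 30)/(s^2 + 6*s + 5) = (s + 6)/(s + 1)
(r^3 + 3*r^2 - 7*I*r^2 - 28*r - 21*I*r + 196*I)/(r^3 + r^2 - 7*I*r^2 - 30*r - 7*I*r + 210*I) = (r^2 + 3*r - 28)/(r^2 + r - 30)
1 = 1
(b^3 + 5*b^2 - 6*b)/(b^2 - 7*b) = (b^2 + 5*b - 6)/(b - 7)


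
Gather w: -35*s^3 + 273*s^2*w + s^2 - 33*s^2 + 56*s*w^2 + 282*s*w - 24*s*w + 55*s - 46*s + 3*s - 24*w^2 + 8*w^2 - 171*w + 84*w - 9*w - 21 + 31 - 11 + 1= -35*s^3 - 32*s^2 + 12*s + w^2*(56*s - 16) + w*(273*s^2 + 258*s - 96)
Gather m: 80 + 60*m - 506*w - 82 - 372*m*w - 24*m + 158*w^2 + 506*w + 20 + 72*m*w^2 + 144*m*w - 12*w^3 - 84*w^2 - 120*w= m*(72*w^2 - 228*w + 36) - 12*w^3 + 74*w^2 - 120*w + 18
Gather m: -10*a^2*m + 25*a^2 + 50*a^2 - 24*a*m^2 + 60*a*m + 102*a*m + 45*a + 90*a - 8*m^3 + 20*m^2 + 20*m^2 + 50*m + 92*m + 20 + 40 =75*a^2 + 135*a - 8*m^3 + m^2*(40 - 24*a) + m*(-10*a^2 + 162*a + 142) + 60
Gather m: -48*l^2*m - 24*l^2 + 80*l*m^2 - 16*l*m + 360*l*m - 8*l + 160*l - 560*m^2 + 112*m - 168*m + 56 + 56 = -24*l^2 + 152*l + m^2*(80*l - 560) + m*(-48*l^2 + 344*l - 56) + 112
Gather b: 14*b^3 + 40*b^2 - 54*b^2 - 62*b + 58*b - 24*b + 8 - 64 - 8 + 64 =14*b^3 - 14*b^2 - 28*b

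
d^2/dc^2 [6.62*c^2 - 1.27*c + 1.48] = 13.2400000000000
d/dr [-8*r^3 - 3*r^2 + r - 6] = -24*r^2 - 6*r + 1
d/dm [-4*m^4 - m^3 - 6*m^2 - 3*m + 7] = -16*m^3 - 3*m^2 - 12*m - 3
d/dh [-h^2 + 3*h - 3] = 3 - 2*h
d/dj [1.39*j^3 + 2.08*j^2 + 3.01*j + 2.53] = 4.17*j^2 + 4.16*j + 3.01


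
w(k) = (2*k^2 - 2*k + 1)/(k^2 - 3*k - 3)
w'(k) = (3 - 2*k)*(2*k^2 - 2*k + 1)/(k^2 - 3*k - 3)^2 + (4*k - 2)/(k^2 - 3*k - 3)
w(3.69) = -45.94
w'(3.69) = -471.42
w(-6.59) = 1.68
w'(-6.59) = -0.02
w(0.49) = -0.12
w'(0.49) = 0.07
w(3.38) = -9.96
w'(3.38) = -28.55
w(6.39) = 3.74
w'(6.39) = -0.70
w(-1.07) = 4.01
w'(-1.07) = 10.57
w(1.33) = -0.36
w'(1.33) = -0.61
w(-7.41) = 1.69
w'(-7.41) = -0.02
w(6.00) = 4.07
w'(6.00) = -0.97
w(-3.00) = 1.67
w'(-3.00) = 0.07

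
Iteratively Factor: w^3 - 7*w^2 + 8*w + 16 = (w + 1)*(w^2 - 8*w + 16) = (w - 4)*(w + 1)*(w - 4)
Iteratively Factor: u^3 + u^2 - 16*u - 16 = (u - 4)*(u^2 + 5*u + 4) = (u - 4)*(u + 4)*(u + 1)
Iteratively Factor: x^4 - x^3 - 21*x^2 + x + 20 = (x + 4)*(x^3 - 5*x^2 - x + 5) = (x - 1)*(x + 4)*(x^2 - 4*x - 5) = (x - 5)*(x - 1)*(x + 4)*(x + 1)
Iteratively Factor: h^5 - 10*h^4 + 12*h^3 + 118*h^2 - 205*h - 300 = (h - 5)*(h^4 - 5*h^3 - 13*h^2 + 53*h + 60) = (h - 5)*(h + 1)*(h^3 - 6*h^2 - 7*h + 60) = (h - 5)*(h - 4)*(h + 1)*(h^2 - 2*h - 15) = (h - 5)^2*(h - 4)*(h + 1)*(h + 3)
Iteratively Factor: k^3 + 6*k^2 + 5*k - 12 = (k + 3)*(k^2 + 3*k - 4) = (k - 1)*(k + 3)*(k + 4)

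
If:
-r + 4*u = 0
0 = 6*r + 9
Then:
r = -3/2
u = -3/8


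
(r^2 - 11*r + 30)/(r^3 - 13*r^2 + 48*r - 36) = (r - 5)/(r^2 - 7*r + 6)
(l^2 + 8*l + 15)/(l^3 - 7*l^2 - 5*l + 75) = (l + 5)/(l^2 - 10*l + 25)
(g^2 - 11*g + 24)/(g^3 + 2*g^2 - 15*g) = (g - 8)/(g*(g + 5))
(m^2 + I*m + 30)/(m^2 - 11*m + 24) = (m^2 + I*m + 30)/(m^2 - 11*m + 24)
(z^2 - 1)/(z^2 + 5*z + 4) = (z - 1)/(z + 4)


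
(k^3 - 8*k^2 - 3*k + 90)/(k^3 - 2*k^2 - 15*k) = (k - 6)/k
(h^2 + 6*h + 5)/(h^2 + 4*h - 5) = (h + 1)/(h - 1)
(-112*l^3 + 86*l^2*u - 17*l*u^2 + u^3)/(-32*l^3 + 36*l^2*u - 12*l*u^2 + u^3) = (-7*l + u)/(-2*l + u)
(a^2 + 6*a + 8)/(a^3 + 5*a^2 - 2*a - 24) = (a + 2)/(a^2 + a - 6)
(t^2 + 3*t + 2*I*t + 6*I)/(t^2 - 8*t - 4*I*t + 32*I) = (t^2 + t*(3 + 2*I) + 6*I)/(t^2 - 4*t*(2 + I) + 32*I)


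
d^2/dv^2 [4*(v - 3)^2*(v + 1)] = 24*v - 40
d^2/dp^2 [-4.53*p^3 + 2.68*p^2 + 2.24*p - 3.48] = 5.36 - 27.18*p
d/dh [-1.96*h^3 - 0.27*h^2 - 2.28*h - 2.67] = -5.88*h^2 - 0.54*h - 2.28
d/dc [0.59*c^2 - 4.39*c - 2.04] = 1.18*c - 4.39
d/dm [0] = 0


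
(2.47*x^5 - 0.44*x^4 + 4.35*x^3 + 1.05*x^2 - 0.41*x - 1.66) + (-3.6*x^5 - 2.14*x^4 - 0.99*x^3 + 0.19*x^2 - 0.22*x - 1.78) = -1.13*x^5 - 2.58*x^4 + 3.36*x^3 + 1.24*x^2 - 0.63*x - 3.44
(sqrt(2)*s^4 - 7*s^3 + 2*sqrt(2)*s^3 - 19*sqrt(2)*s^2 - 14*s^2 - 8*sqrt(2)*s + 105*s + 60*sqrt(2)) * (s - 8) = sqrt(2)*s^5 - 6*sqrt(2)*s^4 - 7*s^4 - 35*sqrt(2)*s^3 + 42*s^3 + 144*sqrt(2)*s^2 + 217*s^2 - 840*s + 124*sqrt(2)*s - 480*sqrt(2)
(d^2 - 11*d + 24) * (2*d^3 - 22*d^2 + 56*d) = 2*d^5 - 44*d^4 + 346*d^3 - 1144*d^2 + 1344*d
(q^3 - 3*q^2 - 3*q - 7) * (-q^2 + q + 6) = -q^5 + 4*q^4 + 6*q^3 - 14*q^2 - 25*q - 42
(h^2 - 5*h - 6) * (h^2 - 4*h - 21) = h^4 - 9*h^3 - 7*h^2 + 129*h + 126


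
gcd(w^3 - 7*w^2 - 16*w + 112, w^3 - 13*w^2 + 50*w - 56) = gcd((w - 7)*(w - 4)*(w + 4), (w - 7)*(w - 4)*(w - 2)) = w^2 - 11*w + 28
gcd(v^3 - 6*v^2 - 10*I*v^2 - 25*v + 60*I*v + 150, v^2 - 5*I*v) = v - 5*I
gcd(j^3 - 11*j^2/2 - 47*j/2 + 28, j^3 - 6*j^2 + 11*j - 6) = j - 1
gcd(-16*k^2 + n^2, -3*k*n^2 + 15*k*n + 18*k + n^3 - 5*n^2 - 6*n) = 1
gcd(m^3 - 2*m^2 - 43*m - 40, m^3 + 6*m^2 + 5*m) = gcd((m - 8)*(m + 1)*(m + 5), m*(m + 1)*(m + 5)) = m^2 + 6*m + 5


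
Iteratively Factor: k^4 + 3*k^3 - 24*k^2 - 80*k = (k + 4)*(k^3 - k^2 - 20*k) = k*(k + 4)*(k^2 - k - 20) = k*(k + 4)^2*(k - 5)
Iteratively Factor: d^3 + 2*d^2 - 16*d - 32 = (d + 2)*(d^2 - 16) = (d - 4)*(d + 2)*(d + 4)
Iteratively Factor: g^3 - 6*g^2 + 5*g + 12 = (g - 3)*(g^2 - 3*g - 4) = (g - 3)*(g + 1)*(g - 4)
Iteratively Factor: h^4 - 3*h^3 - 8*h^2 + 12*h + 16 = (h + 2)*(h^3 - 5*h^2 + 2*h + 8) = (h - 4)*(h + 2)*(h^2 - h - 2) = (h - 4)*(h + 1)*(h + 2)*(h - 2)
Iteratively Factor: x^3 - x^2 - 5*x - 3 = (x - 3)*(x^2 + 2*x + 1) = (x - 3)*(x + 1)*(x + 1)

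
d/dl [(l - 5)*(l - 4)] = 2*l - 9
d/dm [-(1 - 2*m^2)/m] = 2 + m^(-2)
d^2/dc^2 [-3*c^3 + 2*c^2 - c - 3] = 4 - 18*c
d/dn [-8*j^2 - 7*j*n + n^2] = -7*j + 2*n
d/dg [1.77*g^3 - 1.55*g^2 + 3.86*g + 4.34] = 5.31*g^2 - 3.1*g + 3.86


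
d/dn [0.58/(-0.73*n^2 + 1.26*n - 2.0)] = (0.8468*n - 0.7308)/(0.73*n^2 - 1.26*n + 2.0)^2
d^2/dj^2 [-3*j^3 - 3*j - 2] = -18*j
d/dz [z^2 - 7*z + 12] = 2*z - 7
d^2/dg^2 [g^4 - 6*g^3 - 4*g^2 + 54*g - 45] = 12*g^2 - 36*g - 8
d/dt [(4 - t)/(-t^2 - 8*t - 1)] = (t^2 + 8*t - 2*(t - 4)*(t + 4) + 1)/(t^2 + 8*t + 1)^2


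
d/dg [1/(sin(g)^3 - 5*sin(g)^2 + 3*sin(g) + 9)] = (1 - 3*sin(g))*cos(g)/((sin(g) - 3)^3*(sin(g) + 1)^2)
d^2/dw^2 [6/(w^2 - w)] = 12*(-w*(w - 1) + (2*w - 1)^2)/(w^3*(w - 1)^3)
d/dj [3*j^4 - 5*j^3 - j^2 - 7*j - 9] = 12*j^3 - 15*j^2 - 2*j - 7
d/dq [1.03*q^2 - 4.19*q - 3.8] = 2.06*q - 4.19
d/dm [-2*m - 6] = -2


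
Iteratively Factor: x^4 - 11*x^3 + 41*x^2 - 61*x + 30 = (x - 3)*(x^3 - 8*x^2 + 17*x - 10) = (x - 3)*(x - 2)*(x^2 - 6*x + 5) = (x - 3)*(x - 2)*(x - 1)*(x - 5)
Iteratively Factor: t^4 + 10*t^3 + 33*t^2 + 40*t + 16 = (t + 1)*(t^3 + 9*t^2 + 24*t + 16) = (t + 1)^2*(t^2 + 8*t + 16) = (t + 1)^2*(t + 4)*(t + 4)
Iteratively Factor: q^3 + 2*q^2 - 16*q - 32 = (q - 4)*(q^2 + 6*q + 8) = (q - 4)*(q + 2)*(q + 4)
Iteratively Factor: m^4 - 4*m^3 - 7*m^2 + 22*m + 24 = (m + 1)*(m^3 - 5*m^2 - 2*m + 24) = (m - 3)*(m + 1)*(m^2 - 2*m - 8) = (m - 4)*(m - 3)*(m + 1)*(m + 2)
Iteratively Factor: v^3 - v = (v + 1)*(v^2 - v) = (v - 1)*(v + 1)*(v)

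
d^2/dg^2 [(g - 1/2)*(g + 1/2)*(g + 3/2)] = 6*g + 3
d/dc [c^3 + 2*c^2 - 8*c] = 3*c^2 + 4*c - 8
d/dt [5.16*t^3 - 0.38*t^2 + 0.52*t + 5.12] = 15.48*t^2 - 0.76*t + 0.52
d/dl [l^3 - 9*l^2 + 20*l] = 3*l^2 - 18*l + 20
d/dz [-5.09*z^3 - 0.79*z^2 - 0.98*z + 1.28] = -15.27*z^2 - 1.58*z - 0.98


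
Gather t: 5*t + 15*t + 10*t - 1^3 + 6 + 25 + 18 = 30*t + 48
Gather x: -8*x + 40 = 40 - 8*x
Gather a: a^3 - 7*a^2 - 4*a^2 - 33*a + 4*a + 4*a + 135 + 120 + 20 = a^3 - 11*a^2 - 25*a + 275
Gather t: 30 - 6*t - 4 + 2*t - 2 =24 - 4*t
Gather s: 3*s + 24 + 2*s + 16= 5*s + 40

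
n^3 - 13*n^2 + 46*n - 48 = (n - 8)*(n - 3)*(n - 2)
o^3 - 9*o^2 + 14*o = o*(o - 7)*(o - 2)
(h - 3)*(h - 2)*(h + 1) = h^3 - 4*h^2 + h + 6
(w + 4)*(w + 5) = w^2 + 9*w + 20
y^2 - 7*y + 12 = (y - 4)*(y - 3)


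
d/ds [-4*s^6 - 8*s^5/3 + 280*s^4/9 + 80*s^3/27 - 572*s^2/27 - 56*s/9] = -24*s^5 - 40*s^4/3 + 1120*s^3/9 + 80*s^2/9 - 1144*s/27 - 56/9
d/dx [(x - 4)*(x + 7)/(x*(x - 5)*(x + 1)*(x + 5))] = 2*(-x^5 - 5*x^4 + 53*x^3 + 67*x^2 - 700*x - 350)/(x^2*(x^6 + 2*x^5 - 49*x^4 - 100*x^3 + 575*x^2 + 1250*x + 625))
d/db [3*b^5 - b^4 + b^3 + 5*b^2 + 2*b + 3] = 15*b^4 - 4*b^3 + 3*b^2 + 10*b + 2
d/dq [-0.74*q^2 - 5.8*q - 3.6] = -1.48*q - 5.8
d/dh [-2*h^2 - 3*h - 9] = -4*h - 3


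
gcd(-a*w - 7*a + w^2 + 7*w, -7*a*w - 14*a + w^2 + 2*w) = 1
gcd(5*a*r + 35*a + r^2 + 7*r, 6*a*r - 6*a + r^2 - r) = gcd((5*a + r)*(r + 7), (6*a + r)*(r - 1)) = 1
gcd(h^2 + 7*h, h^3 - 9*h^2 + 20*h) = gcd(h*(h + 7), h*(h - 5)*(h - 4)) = h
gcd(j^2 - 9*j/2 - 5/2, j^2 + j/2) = j + 1/2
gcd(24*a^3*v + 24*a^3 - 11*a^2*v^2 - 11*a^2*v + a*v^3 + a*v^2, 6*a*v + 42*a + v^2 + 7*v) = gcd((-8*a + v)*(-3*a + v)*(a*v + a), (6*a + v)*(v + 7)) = 1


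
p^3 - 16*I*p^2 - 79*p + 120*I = (p - 8*I)*(p - 5*I)*(p - 3*I)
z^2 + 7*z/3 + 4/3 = (z + 1)*(z + 4/3)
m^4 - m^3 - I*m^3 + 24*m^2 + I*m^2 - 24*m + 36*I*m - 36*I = (m - 1)*(m - 6*I)*(m + 2*I)*(m + 3*I)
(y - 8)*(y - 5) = y^2 - 13*y + 40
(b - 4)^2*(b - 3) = b^3 - 11*b^2 + 40*b - 48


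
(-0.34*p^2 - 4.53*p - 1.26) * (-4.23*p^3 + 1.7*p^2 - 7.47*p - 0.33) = 1.4382*p^5 + 18.5839*p^4 + 0.1686*p^3 + 31.8093*p^2 + 10.9071*p + 0.4158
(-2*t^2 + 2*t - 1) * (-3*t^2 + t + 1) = 6*t^4 - 8*t^3 + 3*t^2 + t - 1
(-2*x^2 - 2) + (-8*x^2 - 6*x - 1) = -10*x^2 - 6*x - 3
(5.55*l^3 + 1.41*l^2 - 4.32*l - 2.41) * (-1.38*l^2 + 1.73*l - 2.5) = -7.659*l^5 + 7.6557*l^4 - 5.4741*l^3 - 7.6728*l^2 + 6.6307*l + 6.025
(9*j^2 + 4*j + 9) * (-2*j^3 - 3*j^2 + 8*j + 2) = -18*j^5 - 35*j^4 + 42*j^3 + 23*j^2 + 80*j + 18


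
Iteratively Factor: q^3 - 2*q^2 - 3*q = (q)*(q^2 - 2*q - 3) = q*(q + 1)*(q - 3)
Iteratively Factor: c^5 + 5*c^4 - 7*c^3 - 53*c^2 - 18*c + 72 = (c + 3)*(c^4 + 2*c^3 - 13*c^2 - 14*c + 24) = (c - 3)*(c + 3)*(c^3 + 5*c^2 + 2*c - 8) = (c - 3)*(c + 2)*(c + 3)*(c^2 + 3*c - 4) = (c - 3)*(c + 2)*(c + 3)*(c + 4)*(c - 1)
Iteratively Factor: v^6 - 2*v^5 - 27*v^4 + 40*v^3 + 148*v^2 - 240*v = (v - 2)*(v^5 - 27*v^3 - 14*v^2 + 120*v) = (v - 2)*(v + 3)*(v^4 - 3*v^3 - 18*v^2 + 40*v) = (v - 2)*(v + 3)*(v + 4)*(v^3 - 7*v^2 + 10*v) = (v - 5)*(v - 2)*(v + 3)*(v + 4)*(v^2 - 2*v) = v*(v - 5)*(v - 2)*(v + 3)*(v + 4)*(v - 2)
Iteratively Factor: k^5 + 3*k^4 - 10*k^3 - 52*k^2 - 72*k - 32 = (k + 2)*(k^4 + k^3 - 12*k^2 - 28*k - 16) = (k - 4)*(k + 2)*(k^3 + 5*k^2 + 8*k + 4) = (k - 4)*(k + 2)^2*(k^2 + 3*k + 2) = (k - 4)*(k + 1)*(k + 2)^2*(k + 2)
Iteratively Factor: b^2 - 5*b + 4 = (b - 1)*(b - 4)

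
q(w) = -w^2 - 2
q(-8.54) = -74.93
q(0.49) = -2.24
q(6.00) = -38.00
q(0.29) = -2.08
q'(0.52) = -1.04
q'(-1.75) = 3.50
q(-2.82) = -9.95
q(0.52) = -2.27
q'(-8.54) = 17.08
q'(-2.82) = 5.64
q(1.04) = -3.08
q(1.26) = -3.59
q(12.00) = -146.00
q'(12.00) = -24.00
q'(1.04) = -2.08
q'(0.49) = -0.98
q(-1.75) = -5.06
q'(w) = -2*w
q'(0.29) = -0.58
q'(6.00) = -12.00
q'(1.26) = -2.52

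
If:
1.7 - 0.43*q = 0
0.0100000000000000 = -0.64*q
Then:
No Solution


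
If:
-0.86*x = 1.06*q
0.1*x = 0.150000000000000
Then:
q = -1.22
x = 1.50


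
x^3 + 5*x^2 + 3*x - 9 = (x - 1)*(x + 3)^2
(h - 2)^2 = h^2 - 4*h + 4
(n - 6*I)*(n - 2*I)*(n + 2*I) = n^3 - 6*I*n^2 + 4*n - 24*I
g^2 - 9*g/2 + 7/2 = (g - 7/2)*(g - 1)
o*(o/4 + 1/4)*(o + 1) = o^3/4 + o^2/2 + o/4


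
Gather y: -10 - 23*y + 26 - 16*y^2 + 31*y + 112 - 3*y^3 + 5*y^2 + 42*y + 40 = -3*y^3 - 11*y^2 + 50*y + 168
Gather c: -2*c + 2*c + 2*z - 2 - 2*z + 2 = 0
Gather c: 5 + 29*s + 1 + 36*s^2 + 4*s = 36*s^2 + 33*s + 6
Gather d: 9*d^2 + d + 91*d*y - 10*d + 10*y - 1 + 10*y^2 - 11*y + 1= 9*d^2 + d*(91*y - 9) + 10*y^2 - y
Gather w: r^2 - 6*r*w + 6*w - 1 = r^2 + w*(6 - 6*r) - 1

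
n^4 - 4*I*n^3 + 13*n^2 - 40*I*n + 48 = (n - 4*I)^2*(n + I)*(n + 3*I)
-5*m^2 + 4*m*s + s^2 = (-m + s)*(5*m + s)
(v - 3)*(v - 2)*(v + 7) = v^3 + 2*v^2 - 29*v + 42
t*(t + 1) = t^2 + t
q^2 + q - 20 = (q - 4)*(q + 5)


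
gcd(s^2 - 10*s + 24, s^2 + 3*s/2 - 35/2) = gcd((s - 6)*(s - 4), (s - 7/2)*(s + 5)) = 1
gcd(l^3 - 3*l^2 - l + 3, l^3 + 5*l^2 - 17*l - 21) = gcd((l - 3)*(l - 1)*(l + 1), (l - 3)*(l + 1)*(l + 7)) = l^2 - 2*l - 3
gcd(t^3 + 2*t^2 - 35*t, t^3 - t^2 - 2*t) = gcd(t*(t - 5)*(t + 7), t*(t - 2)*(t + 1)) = t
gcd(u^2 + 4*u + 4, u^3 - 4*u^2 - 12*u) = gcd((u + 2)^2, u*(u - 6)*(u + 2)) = u + 2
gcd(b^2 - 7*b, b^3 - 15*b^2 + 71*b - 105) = b - 7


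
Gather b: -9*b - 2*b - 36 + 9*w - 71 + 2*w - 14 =-11*b + 11*w - 121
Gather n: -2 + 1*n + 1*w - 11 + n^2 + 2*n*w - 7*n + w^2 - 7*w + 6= n^2 + n*(2*w - 6) + w^2 - 6*w - 7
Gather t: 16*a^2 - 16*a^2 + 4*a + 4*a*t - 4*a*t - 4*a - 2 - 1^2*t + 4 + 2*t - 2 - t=0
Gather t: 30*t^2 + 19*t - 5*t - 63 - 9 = 30*t^2 + 14*t - 72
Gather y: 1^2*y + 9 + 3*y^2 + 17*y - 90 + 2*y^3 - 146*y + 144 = 2*y^3 + 3*y^2 - 128*y + 63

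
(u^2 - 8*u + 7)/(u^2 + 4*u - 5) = (u - 7)/(u + 5)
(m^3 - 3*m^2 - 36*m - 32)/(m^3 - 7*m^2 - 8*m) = (m + 4)/m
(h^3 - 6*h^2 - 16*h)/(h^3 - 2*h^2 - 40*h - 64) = h/(h + 4)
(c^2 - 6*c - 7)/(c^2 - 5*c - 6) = (c - 7)/(c - 6)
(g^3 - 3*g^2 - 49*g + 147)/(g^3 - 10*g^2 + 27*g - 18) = (g^2 - 49)/(g^2 - 7*g + 6)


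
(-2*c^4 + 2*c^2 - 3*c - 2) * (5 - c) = 2*c^5 - 10*c^4 - 2*c^3 + 13*c^2 - 13*c - 10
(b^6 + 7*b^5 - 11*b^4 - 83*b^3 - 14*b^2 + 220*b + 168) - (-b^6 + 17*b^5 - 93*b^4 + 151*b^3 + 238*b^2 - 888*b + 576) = 2*b^6 - 10*b^5 + 82*b^4 - 234*b^3 - 252*b^2 + 1108*b - 408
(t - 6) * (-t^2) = -t^3 + 6*t^2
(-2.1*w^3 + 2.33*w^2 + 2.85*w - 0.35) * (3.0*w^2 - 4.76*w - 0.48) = -6.3*w^5 + 16.986*w^4 - 1.5328*w^3 - 15.7344*w^2 + 0.298*w + 0.168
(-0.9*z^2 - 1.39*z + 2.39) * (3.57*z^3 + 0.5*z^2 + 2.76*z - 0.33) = -3.213*z^5 - 5.4123*z^4 + 5.3533*z^3 - 2.3444*z^2 + 7.0551*z - 0.7887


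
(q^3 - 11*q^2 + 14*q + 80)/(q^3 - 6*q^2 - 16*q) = (q - 5)/q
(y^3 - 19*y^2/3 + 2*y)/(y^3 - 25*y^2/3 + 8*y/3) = (y - 6)/(y - 8)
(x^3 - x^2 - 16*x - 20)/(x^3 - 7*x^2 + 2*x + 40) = (x + 2)/(x - 4)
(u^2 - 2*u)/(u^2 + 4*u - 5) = u*(u - 2)/(u^2 + 4*u - 5)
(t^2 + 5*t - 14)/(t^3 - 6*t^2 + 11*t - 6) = (t + 7)/(t^2 - 4*t + 3)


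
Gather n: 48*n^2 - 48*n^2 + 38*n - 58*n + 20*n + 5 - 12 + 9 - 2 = 0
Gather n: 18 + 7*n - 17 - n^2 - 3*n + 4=-n^2 + 4*n + 5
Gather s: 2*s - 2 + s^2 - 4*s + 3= s^2 - 2*s + 1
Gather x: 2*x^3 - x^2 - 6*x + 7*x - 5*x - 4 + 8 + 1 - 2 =2*x^3 - x^2 - 4*x + 3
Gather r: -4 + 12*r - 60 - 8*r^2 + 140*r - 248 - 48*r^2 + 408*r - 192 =-56*r^2 + 560*r - 504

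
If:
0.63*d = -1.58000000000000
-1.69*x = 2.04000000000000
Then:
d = -2.51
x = -1.21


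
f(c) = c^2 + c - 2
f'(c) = 2*c + 1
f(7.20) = 57.04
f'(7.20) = 15.40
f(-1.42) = -1.40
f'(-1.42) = -1.84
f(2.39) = 6.10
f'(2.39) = 5.78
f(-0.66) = -2.22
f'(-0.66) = -0.32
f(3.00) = 10.00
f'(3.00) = 7.00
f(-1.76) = -0.66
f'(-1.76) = -2.52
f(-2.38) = 1.28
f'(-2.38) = -3.76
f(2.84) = 8.91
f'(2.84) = 6.68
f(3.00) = 10.00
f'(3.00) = 7.00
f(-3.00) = 4.00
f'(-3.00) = -5.00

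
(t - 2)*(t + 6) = t^2 + 4*t - 12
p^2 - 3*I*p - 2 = (p - 2*I)*(p - I)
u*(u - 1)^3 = u^4 - 3*u^3 + 3*u^2 - u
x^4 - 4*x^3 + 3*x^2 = x^2*(x - 3)*(x - 1)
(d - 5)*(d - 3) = d^2 - 8*d + 15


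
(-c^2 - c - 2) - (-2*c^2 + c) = c^2 - 2*c - 2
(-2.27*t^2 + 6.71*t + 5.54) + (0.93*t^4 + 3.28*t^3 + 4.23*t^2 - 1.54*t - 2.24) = 0.93*t^4 + 3.28*t^3 + 1.96*t^2 + 5.17*t + 3.3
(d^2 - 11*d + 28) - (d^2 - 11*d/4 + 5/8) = 219/8 - 33*d/4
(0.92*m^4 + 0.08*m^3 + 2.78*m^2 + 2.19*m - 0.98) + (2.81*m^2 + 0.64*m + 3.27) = 0.92*m^4 + 0.08*m^3 + 5.59*m^2 + 2.83*m + 2.29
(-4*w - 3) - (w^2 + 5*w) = -w^2 - 9*w - 3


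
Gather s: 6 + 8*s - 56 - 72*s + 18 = -64*s - 32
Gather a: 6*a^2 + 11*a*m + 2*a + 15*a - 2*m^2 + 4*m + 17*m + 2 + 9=6*a^2 + a*(11*m + 17) - 2*m^2 + 21*m + 11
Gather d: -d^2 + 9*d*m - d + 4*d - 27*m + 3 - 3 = -d^2 + d*(9*m + 3) - 27*m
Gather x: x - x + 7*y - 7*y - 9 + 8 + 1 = 0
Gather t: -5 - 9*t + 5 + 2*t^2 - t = 2*t^2 - 10*t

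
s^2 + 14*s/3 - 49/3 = (s - 7/3)*(s + 7)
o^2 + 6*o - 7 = (o - 1)*(o + 7)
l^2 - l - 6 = (l - 3)*(l + 2)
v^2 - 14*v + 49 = (v - 7)^2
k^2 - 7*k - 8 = (k - 8)*(k + 1)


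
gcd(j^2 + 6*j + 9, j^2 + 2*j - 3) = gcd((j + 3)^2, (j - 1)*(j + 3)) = j + 3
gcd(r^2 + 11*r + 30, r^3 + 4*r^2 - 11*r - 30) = r + 5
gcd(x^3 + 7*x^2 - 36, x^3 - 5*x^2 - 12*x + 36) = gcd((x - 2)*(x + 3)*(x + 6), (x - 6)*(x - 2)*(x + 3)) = x^2 + x - 6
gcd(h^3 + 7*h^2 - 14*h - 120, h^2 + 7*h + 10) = h + 5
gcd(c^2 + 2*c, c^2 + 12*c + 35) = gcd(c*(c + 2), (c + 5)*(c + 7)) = 1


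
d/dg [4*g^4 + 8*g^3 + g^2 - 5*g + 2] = 16*g^3 + 24*g^2 + 2*g - 5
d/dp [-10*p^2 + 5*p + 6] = 5 - 20*p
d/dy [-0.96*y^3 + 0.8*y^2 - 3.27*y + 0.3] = -2.88*y^2 + 1.6*y - 3.27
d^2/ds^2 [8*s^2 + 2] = 16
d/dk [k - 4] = 1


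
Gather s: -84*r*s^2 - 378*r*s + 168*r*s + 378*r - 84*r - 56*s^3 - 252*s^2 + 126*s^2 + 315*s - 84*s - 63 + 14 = 294*r - 56*s^3 + s^2*(-84*r - 126) + s*(231 - 210*r) - 49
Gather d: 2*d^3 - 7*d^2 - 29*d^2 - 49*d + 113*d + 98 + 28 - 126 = 2*d^3 - 36*d^2 + 64*d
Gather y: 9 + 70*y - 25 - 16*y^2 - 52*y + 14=-16*y^2 + 18*y - 2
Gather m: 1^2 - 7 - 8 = -14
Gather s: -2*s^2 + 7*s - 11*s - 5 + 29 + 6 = -2*s^2 - 4*s + 30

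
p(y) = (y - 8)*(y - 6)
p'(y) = 2*y - 14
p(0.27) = 44.29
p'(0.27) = -13.46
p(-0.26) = 51.71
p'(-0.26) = -14.52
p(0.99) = 35.12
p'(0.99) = -12.02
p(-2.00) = 80.00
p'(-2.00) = -18.00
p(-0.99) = 62.84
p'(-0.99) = -15.98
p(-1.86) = 77.50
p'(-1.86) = -17.72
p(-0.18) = 50.55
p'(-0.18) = -14.36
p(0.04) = 47.44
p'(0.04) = -13.92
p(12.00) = 24.00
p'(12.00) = 10.00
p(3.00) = 15.00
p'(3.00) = -8.00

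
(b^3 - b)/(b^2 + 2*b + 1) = b*(b - 1)/(b + 1)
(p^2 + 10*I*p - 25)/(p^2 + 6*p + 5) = (p^2 + 10*I*p - 25)/(p^2 + 6*p + 5)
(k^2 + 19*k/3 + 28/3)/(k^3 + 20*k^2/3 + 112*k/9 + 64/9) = 3*(3*k + 7)/(9*k^2 + 24*k + 16)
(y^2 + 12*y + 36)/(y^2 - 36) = (y + 6)/(y - 6)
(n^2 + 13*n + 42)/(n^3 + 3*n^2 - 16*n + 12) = (n + 7)/(n^2 - 3*n + 2)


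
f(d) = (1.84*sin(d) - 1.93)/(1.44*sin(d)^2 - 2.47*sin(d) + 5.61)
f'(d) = (-2.88*sin(d)*cos(d) + 2.47*cos(d))*(1.84*sin(d) - 1.93)/(1.44*sin(d)^2 - 2.47*sin(d) + 5.61)^2 + 1.84*cos(d)/(1.44*sin(d)^2 - 2.47*sin(d) + 5.61)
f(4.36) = -0.40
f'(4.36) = 0.01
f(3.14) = -0.34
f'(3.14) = -0.18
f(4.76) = -0.40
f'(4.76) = -0.00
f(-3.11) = -0.35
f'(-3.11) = -0.17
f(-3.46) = -0.27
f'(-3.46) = -0.27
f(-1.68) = -0.40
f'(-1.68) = 0.00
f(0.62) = -0.18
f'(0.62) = 0.30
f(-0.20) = -0.37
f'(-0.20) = 0.11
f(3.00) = -0.32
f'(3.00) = -0.22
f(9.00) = -0.24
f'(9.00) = -0.29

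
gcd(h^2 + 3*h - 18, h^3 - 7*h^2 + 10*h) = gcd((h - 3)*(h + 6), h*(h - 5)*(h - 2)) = 1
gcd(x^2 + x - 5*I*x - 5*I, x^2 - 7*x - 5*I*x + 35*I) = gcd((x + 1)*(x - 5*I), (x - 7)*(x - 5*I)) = x - 5*I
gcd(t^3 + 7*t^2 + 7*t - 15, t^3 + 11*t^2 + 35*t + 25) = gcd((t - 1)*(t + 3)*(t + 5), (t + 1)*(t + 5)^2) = t + 5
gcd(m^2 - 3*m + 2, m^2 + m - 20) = 1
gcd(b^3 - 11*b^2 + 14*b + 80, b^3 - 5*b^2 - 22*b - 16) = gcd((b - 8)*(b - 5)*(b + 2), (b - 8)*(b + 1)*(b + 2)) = b^2 - 6*b - 16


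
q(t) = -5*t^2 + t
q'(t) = 1 - 10*t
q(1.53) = -10.17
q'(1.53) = -14.30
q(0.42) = -0.46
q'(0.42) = -3.20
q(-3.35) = -59.46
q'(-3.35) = 34.50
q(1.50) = -9.75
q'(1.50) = -14.00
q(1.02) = -4.18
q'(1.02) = -9.20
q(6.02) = -175.18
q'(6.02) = -59.20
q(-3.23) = -55.39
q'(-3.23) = 33.30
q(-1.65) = -15.26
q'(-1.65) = 17.50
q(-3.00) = -48.00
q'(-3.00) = 31.00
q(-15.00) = -1140.00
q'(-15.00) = 151.00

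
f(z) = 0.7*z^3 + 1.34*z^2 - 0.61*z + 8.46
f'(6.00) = 91.07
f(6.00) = 204.24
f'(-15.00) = 431.69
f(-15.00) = -2043.39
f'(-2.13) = 3.21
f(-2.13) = 9.07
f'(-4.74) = 33.87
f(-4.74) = -33.09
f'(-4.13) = 24.14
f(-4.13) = -15.48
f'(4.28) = 49.33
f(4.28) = 85.28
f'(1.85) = 11.54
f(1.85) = 16.35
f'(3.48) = 34.15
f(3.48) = 52.07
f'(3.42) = 33.12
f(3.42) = 50.05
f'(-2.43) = 5.28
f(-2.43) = 7.81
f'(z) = 2.1*z^2 + 2.68*z - 0.61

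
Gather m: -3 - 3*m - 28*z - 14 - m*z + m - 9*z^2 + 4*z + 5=m*(-z - 2) - 9*z^2 - 24*z - 12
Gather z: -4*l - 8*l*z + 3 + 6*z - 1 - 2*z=-4*l + z*(4 - 8*l) + 2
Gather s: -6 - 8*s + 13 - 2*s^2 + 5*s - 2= -2*s^2 - 3*s + 5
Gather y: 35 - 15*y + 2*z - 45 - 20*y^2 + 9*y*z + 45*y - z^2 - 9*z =-20*y^2 + y*(9*z + 30) - z^2 - 7*z - 10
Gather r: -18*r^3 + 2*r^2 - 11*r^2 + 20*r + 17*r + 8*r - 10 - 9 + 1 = -18*r^3 - 9*r^2 + 45*r - 18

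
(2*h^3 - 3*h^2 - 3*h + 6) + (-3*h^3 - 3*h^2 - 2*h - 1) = -h^3 - 6*h^2 - 5*h + 5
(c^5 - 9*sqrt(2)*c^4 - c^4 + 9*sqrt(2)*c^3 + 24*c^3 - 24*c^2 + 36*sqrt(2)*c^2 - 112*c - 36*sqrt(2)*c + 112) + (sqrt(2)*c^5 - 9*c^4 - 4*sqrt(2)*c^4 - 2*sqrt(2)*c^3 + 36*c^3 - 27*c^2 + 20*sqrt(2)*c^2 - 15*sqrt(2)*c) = c^5 + sqrt(2)*c^5 - 13*sqrt(2)*c^4 - 10*c^4 + 7*sqrt(2)*c^3 + 60*c^3 - 51*c^2 + 56*sqrt(2)*c^2 - 112*c - 51*sqrt(2)*c + 112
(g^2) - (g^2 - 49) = 49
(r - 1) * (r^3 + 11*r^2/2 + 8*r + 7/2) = r^4 + 9*r^3/2 + 5*r^2/2 - 9*r/2 - 7/2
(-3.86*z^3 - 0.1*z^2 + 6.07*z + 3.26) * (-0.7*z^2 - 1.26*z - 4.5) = 2.702*z^5 + 4.9336*z^4 + 13.247*z^3 - 9.4802*z^2 - 31.4226*z - 14.67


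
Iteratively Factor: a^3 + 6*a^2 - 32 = (a - 2)*(a^2 + 8*a + 16) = (a - 2)*(a + 4)*(a + 4)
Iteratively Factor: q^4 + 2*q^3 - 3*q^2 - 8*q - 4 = (q + 1)*(q^3 + q^2 - 4*q - 4) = (q + 1)^2*(q^2 - 4) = (q - 2)*(q + 1)^2*(q + 2)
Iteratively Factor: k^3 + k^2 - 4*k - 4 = (k + 1)*(k^2 - 4) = (k - 2)*(k + 1)*(k + 2)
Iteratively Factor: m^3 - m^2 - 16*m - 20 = (m + 2)*(m^2 - 3*m - 10) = (m + 2)^2*(m - 5)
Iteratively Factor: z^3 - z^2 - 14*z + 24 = (z + 4)*(z^2 - 5*z + 6) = (z - 3)*(z + 4)*(z - 2)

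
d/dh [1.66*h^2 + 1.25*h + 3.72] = 3.32*h + 1.25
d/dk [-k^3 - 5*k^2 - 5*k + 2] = -3*k^2 - 10*k - 5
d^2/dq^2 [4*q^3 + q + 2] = 24*q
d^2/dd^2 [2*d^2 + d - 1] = 4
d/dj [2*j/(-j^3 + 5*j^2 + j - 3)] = 2*(2*j^3 - 5*j^2 - 3)/(j^6 - 10*j^5 + 23*j^4 + 16*j^3 - 29*j^2 - 6*j + 9)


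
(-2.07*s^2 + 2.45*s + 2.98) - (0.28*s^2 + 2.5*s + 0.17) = -2.35*s^2 - 0.0499999999999998*s + 2.81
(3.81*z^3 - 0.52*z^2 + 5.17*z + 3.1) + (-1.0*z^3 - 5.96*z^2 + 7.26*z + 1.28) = 2.81*z^3 - 6.48*z^2 + 12.43*z + 4.38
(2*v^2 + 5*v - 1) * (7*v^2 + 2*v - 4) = 14*v^4 + 39*v^3 - 5*v^2 - 22*v + 4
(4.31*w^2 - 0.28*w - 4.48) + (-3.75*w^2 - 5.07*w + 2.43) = 0.56*w^2 - 5.35*w - 2.05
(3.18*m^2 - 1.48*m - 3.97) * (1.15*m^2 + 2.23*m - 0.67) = 3.657*m^4 + 5.3894*m^3 - 9.9965*m^2 - 7.8615*m + 2.6599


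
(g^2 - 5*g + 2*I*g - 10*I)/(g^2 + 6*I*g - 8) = (g - 5)/(g + 4*I)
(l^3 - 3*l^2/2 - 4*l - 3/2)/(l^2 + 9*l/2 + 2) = (l^2 - 2*l - 3)/(l + 4)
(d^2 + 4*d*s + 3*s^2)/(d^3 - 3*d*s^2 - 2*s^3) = (-d - 3*s)/(-d^2 + d*s + 2*s^2)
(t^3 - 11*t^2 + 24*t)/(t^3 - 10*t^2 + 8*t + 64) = t*(t - 3)/(t^2 - 2*t - 8)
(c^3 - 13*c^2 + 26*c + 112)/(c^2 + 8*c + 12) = (c^2 - 15*c + 56)/(c + 6)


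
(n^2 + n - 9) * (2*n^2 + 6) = 2*n^4 + 2*n^3 - 12*n^2 + 6*n - 54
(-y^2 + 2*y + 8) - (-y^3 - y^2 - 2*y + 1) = y^3 + 4*y + 7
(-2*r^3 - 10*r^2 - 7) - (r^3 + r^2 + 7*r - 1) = -3*r^3 - 11*r^2 - 7*r - 6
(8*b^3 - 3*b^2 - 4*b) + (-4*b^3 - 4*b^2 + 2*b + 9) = 4*b^3 - 7*b^2 - 2*b + 9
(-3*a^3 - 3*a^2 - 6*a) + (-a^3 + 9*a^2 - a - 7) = -4*a^3 + 6*a^2 - 7*a - 7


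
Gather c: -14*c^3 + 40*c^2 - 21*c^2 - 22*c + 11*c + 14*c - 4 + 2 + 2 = -14*c^3 + 19*c^2 + 3*c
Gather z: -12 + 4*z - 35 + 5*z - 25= 9*z - 72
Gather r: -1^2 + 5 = 4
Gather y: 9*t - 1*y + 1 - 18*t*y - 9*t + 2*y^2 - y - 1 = 2*y^2 + y*(-18*t - 2)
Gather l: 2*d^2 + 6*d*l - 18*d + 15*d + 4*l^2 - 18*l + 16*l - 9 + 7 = 2*d^2 - 3*d + 4*l^2 + l*(6*d - 2) - 2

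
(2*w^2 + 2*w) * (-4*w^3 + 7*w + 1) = -8*w^5 - 8*w^4 + 14*w^3 + 16*w^2 + 2*w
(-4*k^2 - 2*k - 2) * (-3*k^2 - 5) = 12*k^4 + 6*k^3 + 26*k^2 + 10*k + 10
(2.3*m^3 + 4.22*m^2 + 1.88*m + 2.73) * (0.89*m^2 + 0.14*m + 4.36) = 2.047*m^5 + 4.0778*m^4 + 12.292*m^3 + 21.0921*m^2 + 8.579*m + 11.9028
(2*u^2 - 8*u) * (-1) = -2*u^2 + 8*u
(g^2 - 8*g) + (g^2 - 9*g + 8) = 2*g^2 - 17*g + 8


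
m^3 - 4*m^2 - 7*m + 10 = (m - 5)*(m - 1)*(m + 2)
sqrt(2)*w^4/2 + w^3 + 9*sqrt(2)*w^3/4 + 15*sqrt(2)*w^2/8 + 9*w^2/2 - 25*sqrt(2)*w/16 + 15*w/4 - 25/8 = (w - 1/2)*(w + 5/2)^2*(sqrt(2)*w/2 + 1)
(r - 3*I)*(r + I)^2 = r^3 - I*r^2 + 5*r + 3*I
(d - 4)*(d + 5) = d^2 + d - 20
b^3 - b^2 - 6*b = b*(b - 3)*(b + 2)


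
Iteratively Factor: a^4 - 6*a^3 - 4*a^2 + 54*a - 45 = (a - 3)*(a^3 - 3*a^2 - 13*a + 15) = (a - 5)*(a - 3)*(a^2 + 2*a - 3) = (a - 5)*(a - 3)*(a - 1)*(a + 3)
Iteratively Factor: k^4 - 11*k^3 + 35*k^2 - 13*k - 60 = (k + 1)*(k^3 - 12*k^2 + 47*k - 60) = (k - 4)*(k + 1)*(k^2 - 8*k + 15) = (k - 5)*(k - 4)*(k + 1)*(k - 3)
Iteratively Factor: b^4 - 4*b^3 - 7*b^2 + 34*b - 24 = (b - 4)*(b^3 - 7*b + 6) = (b - 4)*(b - 1)*(b^2 + b - 6) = (b - 4)*(b - 1)*(b + 3)*(b - 2)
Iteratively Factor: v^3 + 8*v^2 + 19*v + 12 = (v + 1)*(v^2 + 7*v + 12) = (v + 1)*(v + 4)*(v + 3)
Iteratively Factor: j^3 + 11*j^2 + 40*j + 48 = (j + 4)*(j^2 + 7*j + 12) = (j + 4)^2*(j + 3)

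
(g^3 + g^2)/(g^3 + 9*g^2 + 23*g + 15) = g^2/(g^2 + 8*g + 15)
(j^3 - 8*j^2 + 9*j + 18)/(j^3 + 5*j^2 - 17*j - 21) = (j - 6)/(j + 7)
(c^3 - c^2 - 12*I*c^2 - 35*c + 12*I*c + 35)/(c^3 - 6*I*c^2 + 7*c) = (c^2 - c*(1 + 5*I) + 5*I)/(c*(c + I))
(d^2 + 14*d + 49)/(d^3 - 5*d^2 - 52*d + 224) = (d + 7)/(d^2 - 12*d + 32)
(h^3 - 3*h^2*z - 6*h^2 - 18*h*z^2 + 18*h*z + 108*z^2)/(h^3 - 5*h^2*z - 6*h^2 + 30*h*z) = (-h^2 + 3*h*z + 18*z^2)/(h*(-h + 5*z))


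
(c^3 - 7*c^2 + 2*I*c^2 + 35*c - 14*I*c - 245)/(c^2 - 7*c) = c + 2*I + 35/c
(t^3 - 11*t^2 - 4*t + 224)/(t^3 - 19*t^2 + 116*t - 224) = (t + 4)/(t - 4)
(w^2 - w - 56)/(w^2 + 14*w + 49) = (w - 8)/(w + 7)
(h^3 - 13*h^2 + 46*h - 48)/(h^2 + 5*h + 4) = (h^3 - 13*h^2 + 46*h - 48)/(h^2 + 5*h + 4)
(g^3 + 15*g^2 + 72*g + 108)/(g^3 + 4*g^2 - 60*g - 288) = (g + 3)/(g - 8)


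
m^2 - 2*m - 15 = (m - 5)*(m + 3)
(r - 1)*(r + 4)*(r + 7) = r^3 + 10*r^2 + 17*r - 28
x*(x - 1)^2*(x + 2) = x^4 - 3*x^2 + 2*x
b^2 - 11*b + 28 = (b - 7)*(b - 4)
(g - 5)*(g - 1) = g^2 - 6*g + 5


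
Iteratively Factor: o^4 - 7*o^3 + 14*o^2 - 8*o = (o)*(o^3 - 7*o^2 + 14*o - 8) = o*(o - 4)*(o^2 - 3*o + 2) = o*(o - 4)*(o - 2)*(o - 1)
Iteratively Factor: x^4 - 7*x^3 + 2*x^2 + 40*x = (x)*(x^3 - 7*x^2 + 2*x + 40) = x*(x + 2)*(x^2 - 9*x + 20) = x*(x - 5)*(x + 2)*(x - 4)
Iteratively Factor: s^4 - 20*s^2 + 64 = (s + 2)*(s^3 - 2*s^2 - 16*s + 32) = (s + 2)*(s + 4)*(s^2 - 6*s + 8) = (s - 2)*(s + 2)*(s + 4)*(s - 4)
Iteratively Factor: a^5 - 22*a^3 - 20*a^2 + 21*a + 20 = (a + 4)*(a^4 - 4*a^3 - 6*a^2 + 4*a + 5) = (a + 1)*(a + 4)*(a^3 - 5*a^2 - a + 5) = (a + 1)^2*(a + 4)*(a^2 - 6*a + 5) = (a - 1)*(a + 1)^2*(a + 4)*(a - 5)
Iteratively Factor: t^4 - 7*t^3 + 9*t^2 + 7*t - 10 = (t + 1)*(t^3 - 8*t^2 + 17*t - 10) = (t - 5)*(t + 1)*(t^2 - 3*t + 2) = (t - 5)*(t - 2)*(t + 1)*(t - 1)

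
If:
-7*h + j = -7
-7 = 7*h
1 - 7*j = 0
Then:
No Solution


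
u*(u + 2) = u^2 + 2*u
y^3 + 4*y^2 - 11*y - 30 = (y - 3)*(y + 2)*(y + 5)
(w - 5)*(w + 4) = w^2 - w - 20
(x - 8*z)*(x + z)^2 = x^3 - 6*x^2*z - 15*x*z^2 - 8*z^3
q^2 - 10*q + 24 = (q - 6)*(q - 4)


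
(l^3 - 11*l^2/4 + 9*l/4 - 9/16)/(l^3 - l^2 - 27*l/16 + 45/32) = 2*(2*l - 1)/(4*l + 5)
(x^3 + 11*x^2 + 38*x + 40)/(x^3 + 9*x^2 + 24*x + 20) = (x + 4)/(x + 2)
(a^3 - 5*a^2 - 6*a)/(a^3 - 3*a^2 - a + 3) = a*(a - 6)/(a^2 - 4*a + 3)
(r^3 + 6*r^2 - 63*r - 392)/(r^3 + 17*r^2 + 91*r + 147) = (r - 8)/(r + 3)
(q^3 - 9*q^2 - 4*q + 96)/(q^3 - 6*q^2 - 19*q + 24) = (q - 4)/(q - 1)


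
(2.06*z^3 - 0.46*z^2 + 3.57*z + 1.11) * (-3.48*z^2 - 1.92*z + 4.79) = -7.1688*z^5 - 2.3544*z^4 - 1.673*z^3 - 12.9206*z^2 + 14.9691*z + 5.3169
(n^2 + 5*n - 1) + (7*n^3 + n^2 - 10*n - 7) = 7*n^3 + 2*n^2 - 5*n - 8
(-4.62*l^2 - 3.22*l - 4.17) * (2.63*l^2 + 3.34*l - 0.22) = -12.1506*l^4 - 23.8994*l^3 - 20.7055*l^2 - 13.2194*l + 0.9174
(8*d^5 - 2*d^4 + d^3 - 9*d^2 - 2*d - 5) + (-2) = 8*d^5 - 2*d^4 + d^3 - 9*d^2 - 2*d - 7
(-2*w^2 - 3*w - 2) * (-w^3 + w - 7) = 2*w^5 + 3*w^4 + 11*w^2 + 19*w + 14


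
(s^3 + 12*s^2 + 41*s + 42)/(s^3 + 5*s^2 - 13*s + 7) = (s^2 + 5*s + 6)/(s^2 - 2*s + 1)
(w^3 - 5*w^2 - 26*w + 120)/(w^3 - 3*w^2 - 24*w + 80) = (w - 6)/(w - 4)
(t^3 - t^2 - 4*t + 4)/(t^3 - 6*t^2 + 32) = (t^2 - 3*t + 2)/(t^2 - 8*t + 16)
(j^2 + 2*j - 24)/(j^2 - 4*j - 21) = (-j^2 - 2*j + 24)/(-j^2 + 4*j + 21)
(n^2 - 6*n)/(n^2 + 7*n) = (n - 6)/(n + 7)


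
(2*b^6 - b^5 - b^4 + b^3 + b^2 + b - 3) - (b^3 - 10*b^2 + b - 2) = 2*b^6 - b^5 - b^4 + 11*b^2 - 1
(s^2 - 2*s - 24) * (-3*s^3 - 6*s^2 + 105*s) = -3*s^5 + 189*s^3 - 66*s^2 - 2520*s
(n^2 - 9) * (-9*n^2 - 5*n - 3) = -9*n^4 - 5*n^3 + 78*n^2 + 45*n + 27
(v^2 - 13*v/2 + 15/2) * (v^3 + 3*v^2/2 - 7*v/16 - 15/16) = v^5 - 5*v^4 - 43*v^3/16 + 421*v^2/32 + 45*v/16 - 225/32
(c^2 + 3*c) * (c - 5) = c^3 - 2*c^2 - 15*c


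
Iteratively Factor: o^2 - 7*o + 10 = (o - 2)*(o - 5)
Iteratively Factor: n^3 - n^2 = (n)*(n^2 - n) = n*(n - 1)*(n)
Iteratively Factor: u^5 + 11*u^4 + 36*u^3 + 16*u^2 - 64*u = (u + 4)*(u^4 + 7*u^3 + 8*u^2 - 16*u) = (u + 4)^2*(u^3 + 3*u^2 - 4*u) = (u + 4)^3*(u^2 - u) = (u - 1)*(u + 4)^3*(u)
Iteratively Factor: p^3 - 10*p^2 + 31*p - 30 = (p - 5)*(p^2 - 5*p + 6) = (p - 5)*(p - 3)*(p - 2)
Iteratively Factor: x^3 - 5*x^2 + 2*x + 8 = (x - 4)*(x^2 - x - 2) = (x - 4)*(x - 2)*(x + 1)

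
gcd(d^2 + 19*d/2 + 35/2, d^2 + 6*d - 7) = d + 7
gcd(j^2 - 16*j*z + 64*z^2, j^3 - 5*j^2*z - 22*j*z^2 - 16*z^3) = -j + 8*z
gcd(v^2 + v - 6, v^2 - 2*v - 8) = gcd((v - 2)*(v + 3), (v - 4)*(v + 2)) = 1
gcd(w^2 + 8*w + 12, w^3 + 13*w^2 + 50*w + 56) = w + 2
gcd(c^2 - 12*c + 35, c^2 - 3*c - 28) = c - 7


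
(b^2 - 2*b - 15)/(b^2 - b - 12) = (b - 5)/(b - 4)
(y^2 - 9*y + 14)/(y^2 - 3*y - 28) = (y - 2)/(y + 4)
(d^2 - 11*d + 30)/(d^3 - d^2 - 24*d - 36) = (d - 5)/(d^2 + 5*d + 6)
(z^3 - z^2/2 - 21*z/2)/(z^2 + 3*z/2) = (2*z^2 - z - 21)/(2*z + 3)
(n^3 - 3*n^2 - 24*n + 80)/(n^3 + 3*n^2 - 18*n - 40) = (n - 4)/(n + 2)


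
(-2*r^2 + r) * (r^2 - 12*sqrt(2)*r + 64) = -2*r^4 + r^3 + 24*sqrt(2)*r^3 - 128*r^2 - 12*sqrt(2)*r^2 + 64*r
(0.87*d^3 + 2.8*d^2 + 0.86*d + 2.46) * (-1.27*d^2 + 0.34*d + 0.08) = -1.1049*d^5 - 3.2602*d^4 - 0.0706000000000002*d^3 - 2.6078*d^2 + 0.9052*d + 0.1968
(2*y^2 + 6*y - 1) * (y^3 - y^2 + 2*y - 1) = 2*y^5 + 4*y^4 - 3*y^3 + 11*y^2 - 8*y + 1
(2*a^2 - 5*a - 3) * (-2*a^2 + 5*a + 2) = -4*a^4 + 20*a^3 - 15*a^2 - 25*a - 6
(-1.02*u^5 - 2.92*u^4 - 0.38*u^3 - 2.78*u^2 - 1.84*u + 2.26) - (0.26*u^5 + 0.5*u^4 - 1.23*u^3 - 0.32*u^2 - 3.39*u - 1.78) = -1.28*u^5 - 3.42*u^4 + 0.85*u^3 - 2.46*u^2 + 1.55*u + 4.04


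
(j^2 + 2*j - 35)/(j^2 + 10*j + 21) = (j - 5)/(j + 3)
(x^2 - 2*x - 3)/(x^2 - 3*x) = (x + 1)/x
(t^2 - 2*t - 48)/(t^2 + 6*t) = (t - 8)/t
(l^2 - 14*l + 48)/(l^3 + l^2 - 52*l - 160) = (l - 6)/(l^2 + 9*l + 20)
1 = 1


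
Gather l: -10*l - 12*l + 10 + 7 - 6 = 11 - 22*l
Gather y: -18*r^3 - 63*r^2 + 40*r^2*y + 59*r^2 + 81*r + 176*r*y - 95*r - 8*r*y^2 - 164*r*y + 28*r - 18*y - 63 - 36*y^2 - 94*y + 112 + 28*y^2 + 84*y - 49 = -18*r^3 - 4*r^2 + 14*r + y^2*(-8*r - 8) + y*(40*r^2 + 12*r - 28)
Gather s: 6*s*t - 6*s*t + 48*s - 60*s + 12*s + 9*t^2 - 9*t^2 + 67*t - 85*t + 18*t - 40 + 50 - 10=0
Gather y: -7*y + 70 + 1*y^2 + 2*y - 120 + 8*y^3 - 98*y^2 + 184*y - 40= 8*y^3 - 97*y^2 + 179*y - 90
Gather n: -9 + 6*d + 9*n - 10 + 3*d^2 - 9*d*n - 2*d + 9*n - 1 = 3*d^2 + 4*d + n*(18 - 9*d) - 20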